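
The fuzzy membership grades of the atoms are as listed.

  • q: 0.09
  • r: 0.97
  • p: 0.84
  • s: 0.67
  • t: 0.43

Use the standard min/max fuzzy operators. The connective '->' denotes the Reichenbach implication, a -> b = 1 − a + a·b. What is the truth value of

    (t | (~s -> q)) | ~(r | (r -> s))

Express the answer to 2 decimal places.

0.70

~s = 1 − 0.67 = 0.33
~s -> q  [Reichenbach: 1 − a + a·b] with a=0.33, b=0.09 → 0.70
t | (~s -> q) = max(a, b) on (0.43, 0.70) = 0.70
r -> s  [Reichenbach: 1 − a + a·b] with a=0.97, b=0.67 → 0.68
r | (r -> s) = max(a, b) on (0.97, 0.68) = 0.97
~(r | (r -> s)) = 1 − 0.97 = 0.03
(t | (~s -> q)) | ~(r | (r -> s)) = max(a, b) on (0.70, 0.03) = 0.70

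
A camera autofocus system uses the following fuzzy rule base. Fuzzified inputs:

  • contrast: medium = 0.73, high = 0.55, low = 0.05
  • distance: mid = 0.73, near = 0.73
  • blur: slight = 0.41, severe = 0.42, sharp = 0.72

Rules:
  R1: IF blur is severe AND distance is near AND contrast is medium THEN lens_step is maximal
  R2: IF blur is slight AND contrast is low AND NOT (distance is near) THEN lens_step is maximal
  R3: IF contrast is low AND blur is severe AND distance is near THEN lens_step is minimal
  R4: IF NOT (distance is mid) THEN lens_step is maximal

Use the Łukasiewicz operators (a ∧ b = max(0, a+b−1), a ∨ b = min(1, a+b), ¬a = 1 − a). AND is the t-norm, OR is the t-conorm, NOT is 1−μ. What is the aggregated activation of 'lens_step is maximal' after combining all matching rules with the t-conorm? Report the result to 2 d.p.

0.27

R1: severe=0.42, near=0.73, medium=0.73; AND[max(0, a+b−1)] → w = 0.00
R2: slight=0.41, low=0.05, ¬near=1−0.73=0.27; AND[max(0, a+b−1)] → w = 0.00
R3: low=0.05, severe=0.42, near=0.73; AND[max(0, a+b−1)] → w = 0.00
R4: ¬mid=1−0.73=0.27 → w = 0.27
Rules with consequent 'maximal': {R1, R2, R4} → strengths 0.00, 0.00, 0.27
Aggregate via t-conorm [min(1, a+b)]: 0.27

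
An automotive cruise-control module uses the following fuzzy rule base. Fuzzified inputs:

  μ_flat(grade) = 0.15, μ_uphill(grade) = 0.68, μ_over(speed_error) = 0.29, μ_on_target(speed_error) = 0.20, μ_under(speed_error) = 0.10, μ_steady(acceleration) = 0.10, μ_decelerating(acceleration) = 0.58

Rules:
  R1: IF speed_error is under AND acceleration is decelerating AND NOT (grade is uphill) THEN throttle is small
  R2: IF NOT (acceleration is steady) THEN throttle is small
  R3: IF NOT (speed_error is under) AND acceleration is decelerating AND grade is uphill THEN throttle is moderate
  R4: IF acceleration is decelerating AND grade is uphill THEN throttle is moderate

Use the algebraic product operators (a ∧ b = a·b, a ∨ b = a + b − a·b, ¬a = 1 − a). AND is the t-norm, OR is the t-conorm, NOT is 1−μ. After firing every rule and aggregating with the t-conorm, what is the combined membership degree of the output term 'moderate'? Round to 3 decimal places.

R1: under=0.10, decelerating=0.58, ¬uphill=1−0.68=0.32; AND[a·b] → w = 0.0186
R2: ¬steady=1−0.10=0.90 → w = 0.9000
R3: ¬under=1−0.10=0.90, decelerating=0.58, uphill=0.68; AND[a·b] → w = 0.3550
R4: decelerating=0.58, uphill=0.68; AND[a·b] → w = 0.3944
Rules with consequent 'moderate': {R3, R4} → strengths 0.3550, 0.3944
Aggregate via t-conorm [a + b − a·b]: 0.6094

0.609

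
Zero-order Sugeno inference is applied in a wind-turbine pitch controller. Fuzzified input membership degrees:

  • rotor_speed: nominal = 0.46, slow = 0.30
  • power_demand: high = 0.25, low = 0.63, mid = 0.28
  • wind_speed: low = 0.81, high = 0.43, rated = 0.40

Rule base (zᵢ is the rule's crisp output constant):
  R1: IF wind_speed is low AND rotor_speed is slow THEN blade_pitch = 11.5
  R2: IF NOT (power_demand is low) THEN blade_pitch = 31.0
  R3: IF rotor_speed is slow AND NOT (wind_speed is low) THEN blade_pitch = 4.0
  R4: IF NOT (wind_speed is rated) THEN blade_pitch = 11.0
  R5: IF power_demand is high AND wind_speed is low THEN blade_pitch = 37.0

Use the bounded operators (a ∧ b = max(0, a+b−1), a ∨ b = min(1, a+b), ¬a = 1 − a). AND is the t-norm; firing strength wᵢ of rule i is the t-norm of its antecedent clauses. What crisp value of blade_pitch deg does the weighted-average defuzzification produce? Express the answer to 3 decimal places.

R1 (z=11.5): low=0.81, slow=0.30; AND[max(0, a+b−1)] → w = 0.11
R2 (z=31.0): ¬low=1−0.63=0.37 → w = 0.37
R3 (z=4.0): slow=0.30, ¬low=1−0.81=0.19; AND[max(0, a+b−1)] → w = 0.00
R4 (z=11.0): ¬rated=1−0.40=0.60 → w = 0.60
R5 (z=37.0): high=0.25, low=0.81; AND[max(0, a+b−1)] → w = 0.06
Weighted average = (0.11·11.5 + 0.37·31.0 + 0.00·4.0 + 0.60·11.0 + 0.06·37.0) / (0.11 + 0.37 + 0.00 + 0.60 + 0.06)
  = 21.5550 / 1.1400 = 18.908

18.908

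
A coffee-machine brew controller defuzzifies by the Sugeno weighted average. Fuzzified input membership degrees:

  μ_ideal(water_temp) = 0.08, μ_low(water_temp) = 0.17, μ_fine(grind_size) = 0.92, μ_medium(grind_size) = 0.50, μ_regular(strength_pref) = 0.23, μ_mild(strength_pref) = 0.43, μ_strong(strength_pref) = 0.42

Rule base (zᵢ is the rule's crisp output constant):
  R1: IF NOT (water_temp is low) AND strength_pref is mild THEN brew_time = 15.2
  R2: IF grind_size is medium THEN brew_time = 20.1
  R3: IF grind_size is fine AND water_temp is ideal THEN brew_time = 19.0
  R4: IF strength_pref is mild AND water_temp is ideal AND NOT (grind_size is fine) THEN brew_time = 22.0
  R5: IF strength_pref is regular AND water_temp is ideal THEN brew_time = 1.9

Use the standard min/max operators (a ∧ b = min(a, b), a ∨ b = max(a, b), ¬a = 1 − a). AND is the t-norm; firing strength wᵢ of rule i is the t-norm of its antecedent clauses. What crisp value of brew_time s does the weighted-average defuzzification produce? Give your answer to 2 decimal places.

17.11

R1 (z=15.2): ¬low=1−0.17=0.83, mild=0.43; AND[min(a, b)] → w = 0.43
R2 (z=20.1): medium=0.50 → w = 0.50
R3 (z=19.0): fine=0.92, ideal=0.08; AND[min(a, b)] → w = 0.08
R4 (z=22.0): mild=0.43, ideal=0.08, ¬fine=1−0.92=0.08; AND[min(a, b)] → w = 0.08
R5 (z=1.9): regular=0.23, ideal=0.08; AND[min(a, b)] → w = 0.08
Weighted average = (0.43·15.2 + 0.50·20.1 + 0.08·19.0 + 0.08·22.0 + 0.08·1.9) / (0.43 + 0.50 + 0.08 + 0.08 + 0.08)
  = 20.0180 / 1.1700 = 17.11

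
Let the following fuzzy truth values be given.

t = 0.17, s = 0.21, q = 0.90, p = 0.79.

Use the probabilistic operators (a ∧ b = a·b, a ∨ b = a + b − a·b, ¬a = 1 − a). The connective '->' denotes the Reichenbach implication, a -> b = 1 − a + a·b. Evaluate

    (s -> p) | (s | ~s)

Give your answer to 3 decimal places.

0.993

s -> p  [Reichenbach: 1 − a + a·b] with a=0.2100, b=0.7900 → 0.9559
~s = 1 − 0.2100 = 0.7900
s | ~s = a + b − a·b on (0.2100, 0.7900) = 0.8341
(s -> p) | (s | ~s) = a + b − a·b on (0.9559, 0.8341) = 0.9927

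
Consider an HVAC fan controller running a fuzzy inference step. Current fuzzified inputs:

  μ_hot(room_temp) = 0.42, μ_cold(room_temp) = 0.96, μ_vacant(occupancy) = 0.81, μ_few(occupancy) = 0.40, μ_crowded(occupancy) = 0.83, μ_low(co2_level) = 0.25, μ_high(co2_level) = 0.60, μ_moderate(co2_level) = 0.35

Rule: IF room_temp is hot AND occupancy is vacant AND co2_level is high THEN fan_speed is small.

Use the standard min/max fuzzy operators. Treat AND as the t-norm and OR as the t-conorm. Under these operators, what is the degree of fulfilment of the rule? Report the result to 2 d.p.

0.42

firing strength: hot=0.42, vacant=0.81, high=0.60; AND[min(a, b)] → w = 0.42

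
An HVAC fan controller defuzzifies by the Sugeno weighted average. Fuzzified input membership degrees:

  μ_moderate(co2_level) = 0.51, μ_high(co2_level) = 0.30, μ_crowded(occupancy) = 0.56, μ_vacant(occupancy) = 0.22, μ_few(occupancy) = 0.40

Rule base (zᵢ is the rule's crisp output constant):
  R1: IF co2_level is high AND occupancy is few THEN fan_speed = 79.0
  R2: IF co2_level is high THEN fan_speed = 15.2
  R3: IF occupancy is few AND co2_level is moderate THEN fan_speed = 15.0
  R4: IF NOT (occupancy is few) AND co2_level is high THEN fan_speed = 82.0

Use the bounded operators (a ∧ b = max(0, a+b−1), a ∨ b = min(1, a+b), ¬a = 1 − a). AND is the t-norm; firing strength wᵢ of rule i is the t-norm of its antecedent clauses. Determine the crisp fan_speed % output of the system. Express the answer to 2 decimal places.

15.20

R1 (z=79.0): high=0.30, few=0.40; AND[max(0, a+b−1)] → w = 0.00
R2 (z=15.2): high=0.30 → w = 0.30
R3 (z=15.0): few=0.40, moderate=0.51; AND[max(0, a+b−1)] → w = 0.00
R4 (z=82.0): ¬few=1−0.40=0.60, high=0.30; AND[max(0, a+b−1)] → w = 0.00
Weighted average = (0.00·79.0 + 0.30·15.2 + 0.00·15.0 + 0.00·82.0) / (0.00 + 0.30 + 0.00 + 0.00)
  = 4.5600 / 0.3000 = 15.20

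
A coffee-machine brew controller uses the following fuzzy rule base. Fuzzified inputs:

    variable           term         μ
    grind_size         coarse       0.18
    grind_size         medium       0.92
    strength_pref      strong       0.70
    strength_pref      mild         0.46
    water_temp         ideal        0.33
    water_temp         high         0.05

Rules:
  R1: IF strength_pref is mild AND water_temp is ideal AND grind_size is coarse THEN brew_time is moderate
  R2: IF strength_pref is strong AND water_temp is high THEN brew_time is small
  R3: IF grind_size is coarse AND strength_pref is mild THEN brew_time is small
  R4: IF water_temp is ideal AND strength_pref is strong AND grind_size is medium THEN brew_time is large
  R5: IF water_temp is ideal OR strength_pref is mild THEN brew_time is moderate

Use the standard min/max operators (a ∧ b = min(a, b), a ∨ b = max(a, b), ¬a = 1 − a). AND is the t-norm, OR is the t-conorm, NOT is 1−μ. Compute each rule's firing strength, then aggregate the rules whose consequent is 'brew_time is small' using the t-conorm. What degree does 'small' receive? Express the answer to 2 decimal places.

R1: mild=0.46, ideal=0.33, coarse=0.18; AND[min(a, b)] → w = 0.18
R2: strong=0.70, high=0.05; AND[min(a, b)] → w = 0.05
R3: coarse=0.18, mild=0.46; AND[min(a, b)] → w = 0.18
R4: ideal=0.33, strong=0.70, medium=0.92; AND[min(a, b)] → w = 0.33
R5: ideal=0.33, mild=0.46; OR[max(a, b)] → w = 0.46
Rules with consequent 'small': {R2, R3} → strengths 0.05, 0.18
Aggregate via t-conorm [max(a, b)]: 0.18

0.18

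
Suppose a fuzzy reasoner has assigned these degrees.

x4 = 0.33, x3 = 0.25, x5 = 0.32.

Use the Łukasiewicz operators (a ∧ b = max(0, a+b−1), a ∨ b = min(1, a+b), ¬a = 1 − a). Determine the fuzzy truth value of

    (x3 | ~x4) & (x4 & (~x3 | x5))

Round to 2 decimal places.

0.25

~x4 = 1 − 0.33 = 0.67
x3 | ~x4 = min(1, a+b) on (0.25, 0.67) = 0.92
~x3 = 1 − 0.25 = 0.75
~x3 | x5 = min(1, a+b) on (0.75, 0.32) = 1.00
x4 & (~x3 | x5) = max(0, a+b−1) on (0.33, 1.00) = 0.33
(x3 | ~x4) & (x4 & (~x3 | x5)) = max(0, a+b−1) on (0.92, 0.33) = 0.25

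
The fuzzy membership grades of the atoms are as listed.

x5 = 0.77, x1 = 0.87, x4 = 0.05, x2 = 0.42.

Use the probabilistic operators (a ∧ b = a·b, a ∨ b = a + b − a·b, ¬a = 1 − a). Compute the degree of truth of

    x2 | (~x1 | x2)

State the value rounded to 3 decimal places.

0.707

~x1 = 1 − 0.8700 = 0.1300
~x1 | x2 = a + b − a·b on (0.1300, 0.4200) = 0.4954
x2 | (~x1 | x2) = a + b − a·b on (0.4200, 0.4954) = 0.7073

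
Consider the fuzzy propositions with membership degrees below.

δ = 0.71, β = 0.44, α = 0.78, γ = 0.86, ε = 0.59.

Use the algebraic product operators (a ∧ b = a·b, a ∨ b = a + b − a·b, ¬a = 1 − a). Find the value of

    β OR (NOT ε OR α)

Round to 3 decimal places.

0.927

NOT ε = 1 − 0.5900 = 0.4100
NOT ε OR α = a + b − a·b on (0.4100, 0.7800) = 0.8702
β OR (NOT ε OR α) = a + b − a·b on (0.4400, 0.8702) = 0.9273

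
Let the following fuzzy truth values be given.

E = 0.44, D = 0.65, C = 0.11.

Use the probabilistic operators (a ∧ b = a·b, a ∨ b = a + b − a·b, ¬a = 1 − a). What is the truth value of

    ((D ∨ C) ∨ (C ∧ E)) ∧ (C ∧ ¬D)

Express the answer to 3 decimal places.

D ∨ C = a + b − a·b on (0.6500, 0.1100) = 0.6885
C ∧ E = a·b on (0.1100, 0.4400) = 0.0484
(D ∨ C) ∨ (C ∧ E) = a + b − a·b on (0.6885, 0.0484) = 0.7036
¬D = 1 − 0.6500 = 0.3500
C ∧ ¬D = a·b on (0.1100, 0.3500) = 0.0385
((D ∨ C) ∨ (C ∧ E)) ∧ (C ∧ ¬D) = a·b on (0.7036, 0.0385) = 0.0271

0.027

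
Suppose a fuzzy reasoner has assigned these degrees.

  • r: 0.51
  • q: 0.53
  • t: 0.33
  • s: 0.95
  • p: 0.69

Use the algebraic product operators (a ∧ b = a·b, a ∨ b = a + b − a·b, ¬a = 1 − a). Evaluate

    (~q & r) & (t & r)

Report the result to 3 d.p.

~q = 1 − 0.5300 = 0.4700
~q & r = a·b on (0.4700, 0.5100) = 0.2397
t & r = a·b on (0.3300, 0.5100) = 0.1683
(~q & r) & (t & r) = a·b on (0.2397, 0.1683) = 0.0403

0.040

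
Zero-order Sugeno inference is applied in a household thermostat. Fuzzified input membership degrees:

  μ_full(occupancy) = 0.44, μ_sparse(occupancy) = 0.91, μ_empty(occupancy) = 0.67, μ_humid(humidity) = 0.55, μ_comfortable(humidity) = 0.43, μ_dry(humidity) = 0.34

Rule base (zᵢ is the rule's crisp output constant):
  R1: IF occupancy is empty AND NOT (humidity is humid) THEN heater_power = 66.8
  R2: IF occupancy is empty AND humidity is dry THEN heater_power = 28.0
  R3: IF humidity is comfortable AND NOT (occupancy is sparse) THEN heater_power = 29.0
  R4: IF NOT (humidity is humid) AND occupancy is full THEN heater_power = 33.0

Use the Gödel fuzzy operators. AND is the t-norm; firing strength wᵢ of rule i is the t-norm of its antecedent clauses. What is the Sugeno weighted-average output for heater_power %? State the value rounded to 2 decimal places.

R1 (z=66.8): empty=0.67, ¬humid=1−0.55=0.45; AND[min(a, b)] → w = 0.45
R2 (z=28.0): empty=0.67, dry=0.34; AND[min(a, b)] → w = 0.34
R3 (z=29.0): comfortable=0.43, ¬sparse=1−0.91=0.09; AND[min(a, b)] → w = 0.09
R4 (z=33.0): ¬humid=1−0.55=0.45, full=0.44; AND[min(a, b)] → w = 0.44
Weighted average = (0.45·66.8 + 0.34·28.0 + 0.09·29.0 + 0.44·33.0) / (0.45 + 0.34 + 0.09 + 0.44)
  = 56.7100 / 1.3200 = 42.96

42.96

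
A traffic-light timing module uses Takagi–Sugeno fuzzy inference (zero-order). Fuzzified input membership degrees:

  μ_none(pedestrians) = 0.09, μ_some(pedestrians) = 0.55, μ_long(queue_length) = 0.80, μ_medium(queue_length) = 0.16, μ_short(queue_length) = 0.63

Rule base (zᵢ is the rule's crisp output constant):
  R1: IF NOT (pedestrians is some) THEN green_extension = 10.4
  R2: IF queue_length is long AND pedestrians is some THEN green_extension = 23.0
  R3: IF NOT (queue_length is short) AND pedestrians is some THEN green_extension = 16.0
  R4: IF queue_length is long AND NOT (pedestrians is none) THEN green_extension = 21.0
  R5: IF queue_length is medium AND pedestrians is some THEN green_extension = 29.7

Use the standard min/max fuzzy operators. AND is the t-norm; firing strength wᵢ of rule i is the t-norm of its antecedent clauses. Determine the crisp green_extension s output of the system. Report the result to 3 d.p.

R1 (z=10.4): ¬some=1−0.55=0.45 → w = 0.45
R2 (z=23.0): long=0.80, some=0.55; AND[min(a, b)] → w = 0.55
R3 (z=16.0): ¬short=1−0.63=0.37, some=0.55; AND[min(a, b)] → w = 0.37
R4 (z=21.0): long=0.80, ¬none=1−0.09=0.91; AND[min(a, b)] → w = 0.80
R5 (z=29.7): medium=0.16, some=0.55; AND[min(a, b)] → w = 0.16
Weighted average = (0.45·10.4 + 0.55·23.0 + 0.37·16.0 + 0.80·21.0 + 0.16·29.7) / (0.45 + 0.55 + 0.37 + 0.80 + 0.16)
  = 44.8020 / 2.3300 = 19.228

19.228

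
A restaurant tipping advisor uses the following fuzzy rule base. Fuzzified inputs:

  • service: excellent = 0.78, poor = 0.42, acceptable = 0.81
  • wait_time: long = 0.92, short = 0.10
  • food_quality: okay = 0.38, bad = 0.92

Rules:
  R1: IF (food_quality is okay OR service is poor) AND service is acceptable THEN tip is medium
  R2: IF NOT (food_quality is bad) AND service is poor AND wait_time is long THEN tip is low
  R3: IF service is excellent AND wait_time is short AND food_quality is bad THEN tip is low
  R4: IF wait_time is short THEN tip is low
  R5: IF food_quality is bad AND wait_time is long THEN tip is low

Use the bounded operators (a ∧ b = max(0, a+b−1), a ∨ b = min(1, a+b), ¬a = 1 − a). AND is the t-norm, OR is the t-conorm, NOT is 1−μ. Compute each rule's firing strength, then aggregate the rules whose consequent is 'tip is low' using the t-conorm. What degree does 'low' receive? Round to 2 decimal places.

R1: (okay=0.38 OR poor=0.42) = 0.80; AND[max(0, a+b−1)] with acceptable=0.81 → w = 0.61
R2: ¬bad=1−0.92=0.08, poor=0.42, long=0.92; AND[max(0, a+b−1)] → w = 0.00
R3: excellent=0.78, short=0.10, bad=0.92; AND[max(0, a+b−1)] → w = 0.00
R4: short=0.10 → w = 0.10
R5: bad=0.92, long=0.92; AND[max(0, a+b−1)] → w = 0.84
Rules with consequent 'low': {R2, R3, R4, R5} → strengths 0.00, 0.00, 0.10, 0.84
Aggregate via t-conorm [min(1, a+b)]: 0.94

0.94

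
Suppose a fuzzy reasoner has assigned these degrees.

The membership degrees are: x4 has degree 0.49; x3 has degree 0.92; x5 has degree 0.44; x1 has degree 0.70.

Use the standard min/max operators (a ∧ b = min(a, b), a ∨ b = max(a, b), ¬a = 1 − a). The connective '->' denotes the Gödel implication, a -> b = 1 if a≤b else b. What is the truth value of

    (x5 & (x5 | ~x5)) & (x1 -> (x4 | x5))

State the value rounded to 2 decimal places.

0.44

~x5 = 1 − 0.44 = 0.56
x5 | ~x5 = max(a, b) on (0.44, 0.56) = 0.56
x5 & (x5 | ~x5) = min(a, b) on (0.44, 0.56) = 0.44
x4 | x5 = max(a, b) on (0.49, 0.44) = 0.49
x1 -> (x4 | x5)  [Gödel: 1 if a≤b else b] with a=0.70, b=0.49 → 0.49
(x5 & (x5 | ~x5)) & (x1 -> (x4 | x5)) = min(a, b) on (0.44, 0.49) = 0.44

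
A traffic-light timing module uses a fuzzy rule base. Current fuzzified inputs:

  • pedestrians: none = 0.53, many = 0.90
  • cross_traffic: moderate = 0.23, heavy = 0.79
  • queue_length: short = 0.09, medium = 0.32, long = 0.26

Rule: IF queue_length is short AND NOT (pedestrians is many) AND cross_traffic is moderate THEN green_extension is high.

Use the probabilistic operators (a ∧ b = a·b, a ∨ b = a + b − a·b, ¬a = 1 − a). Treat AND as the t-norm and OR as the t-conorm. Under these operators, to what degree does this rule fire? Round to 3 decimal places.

0.002

firing strength: short=0.09, ¬many=1−0.90=0.10, moderate=0.23; AND[a·b] → w = 0.0021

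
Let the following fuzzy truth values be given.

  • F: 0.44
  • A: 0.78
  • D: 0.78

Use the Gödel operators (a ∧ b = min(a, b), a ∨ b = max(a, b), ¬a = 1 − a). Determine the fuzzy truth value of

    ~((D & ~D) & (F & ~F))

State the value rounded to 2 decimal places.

0.78

~D = 1 − 0.78 = 0.22
D & ~D = min(a, b) on (0.78, 0.22) = 0.22
~F = 1 − 0.44 = 0.56
F & ~F = min(a, b) on (0.44, 0.56) = 0.44
(D & ~D) & (F & ~F) = min(a, b) on (0.22, 0.44) = 0.22
~((D & ~D) & (F & ~F)) = 1 − 0.22 = 0.78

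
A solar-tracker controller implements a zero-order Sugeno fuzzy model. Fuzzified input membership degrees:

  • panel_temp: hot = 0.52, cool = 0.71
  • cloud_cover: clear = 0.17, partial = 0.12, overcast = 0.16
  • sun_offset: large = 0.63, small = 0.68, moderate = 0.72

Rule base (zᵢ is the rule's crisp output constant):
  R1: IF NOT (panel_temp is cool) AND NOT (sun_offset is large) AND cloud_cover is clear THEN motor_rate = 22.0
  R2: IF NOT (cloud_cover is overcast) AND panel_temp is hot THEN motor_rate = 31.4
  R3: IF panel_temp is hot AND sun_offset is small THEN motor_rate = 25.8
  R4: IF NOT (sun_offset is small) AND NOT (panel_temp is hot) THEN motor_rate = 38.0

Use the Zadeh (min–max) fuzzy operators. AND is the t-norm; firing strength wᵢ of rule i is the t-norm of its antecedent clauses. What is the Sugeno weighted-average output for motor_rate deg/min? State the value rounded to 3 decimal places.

29.833

R1 (z=22.0): ¬cool=1−0.71=0.29, ¬large=1−0.63=0.37, clear=0.17; AND[min(a, b)] → w = 0.17
R2 (z=31.4): ¬overcast=1−0.16=0.84, hot=0.52; AND[min(a, b)] → w = 0.52
R3 (z=25.8): hot=0.52, small=0.68; AND[min(a, b)] → w = 0.52
R4 (z=38.0): ¬small=1−0.68=0.32, ¬hot=1−0.52=0.48; AND[min(a, b)] → w = 0.32
Weighted average = (0.17·22.0 + 0.52·31.4 + 0.52·25.8 + 0.32·38.0) / (0.17 + 0.52 + 0.52 + 0.32)
  = 45.6440 / 1.5300 = 29.833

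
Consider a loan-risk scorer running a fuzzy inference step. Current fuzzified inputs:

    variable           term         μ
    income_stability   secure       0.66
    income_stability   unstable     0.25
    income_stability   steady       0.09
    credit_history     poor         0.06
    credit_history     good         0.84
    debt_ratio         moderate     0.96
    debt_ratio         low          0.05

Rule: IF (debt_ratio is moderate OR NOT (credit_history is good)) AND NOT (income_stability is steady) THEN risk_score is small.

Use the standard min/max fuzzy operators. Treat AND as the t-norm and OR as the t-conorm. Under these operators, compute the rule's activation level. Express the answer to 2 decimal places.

0.91

firing strength: (moderate=0.96 OR ¬good=1−0.84=0.16) = 0.96; AND[min(a, b)] with ¬steady=1−0.09=0.91 → w = 0.91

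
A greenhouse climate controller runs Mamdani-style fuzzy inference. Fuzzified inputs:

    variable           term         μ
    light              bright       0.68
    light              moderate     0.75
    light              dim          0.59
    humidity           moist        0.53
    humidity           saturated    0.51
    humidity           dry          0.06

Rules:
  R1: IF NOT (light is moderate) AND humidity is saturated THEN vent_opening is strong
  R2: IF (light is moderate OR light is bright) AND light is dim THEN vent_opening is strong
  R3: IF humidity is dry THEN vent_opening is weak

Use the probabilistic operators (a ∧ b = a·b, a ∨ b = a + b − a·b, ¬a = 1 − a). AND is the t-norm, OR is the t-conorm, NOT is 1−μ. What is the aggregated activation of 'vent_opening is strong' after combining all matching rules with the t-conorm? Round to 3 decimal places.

R1: ¬moderate=1−0.75=0.25, saturated=0.51; AND[a·b] → w = 0.1275
R2: (moderate=0.75 OR bright=0.68) = 0.9200; AND[a·b] with dim=0.59 → w = 0.5428
R3: dry=0.06 → w = 0.0600
Rules with consequent 'strong': {R1, R2} → strengths 0.1275, 0.5428
Aggregate via t-conorm [a + b − a·b]: 0.6011

0.601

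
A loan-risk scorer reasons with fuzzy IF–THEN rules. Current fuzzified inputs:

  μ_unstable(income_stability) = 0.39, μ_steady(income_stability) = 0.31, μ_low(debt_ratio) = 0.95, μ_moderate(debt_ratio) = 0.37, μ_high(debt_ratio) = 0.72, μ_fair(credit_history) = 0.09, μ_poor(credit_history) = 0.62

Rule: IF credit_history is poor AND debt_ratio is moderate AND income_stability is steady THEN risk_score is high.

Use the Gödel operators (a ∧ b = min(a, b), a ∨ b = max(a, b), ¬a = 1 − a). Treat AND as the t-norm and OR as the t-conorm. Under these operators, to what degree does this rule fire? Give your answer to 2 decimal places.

firing strength: poor=0.62, moderate=0.37, steady=0.31; AND[min(a, b)] → w = 0.31

0.31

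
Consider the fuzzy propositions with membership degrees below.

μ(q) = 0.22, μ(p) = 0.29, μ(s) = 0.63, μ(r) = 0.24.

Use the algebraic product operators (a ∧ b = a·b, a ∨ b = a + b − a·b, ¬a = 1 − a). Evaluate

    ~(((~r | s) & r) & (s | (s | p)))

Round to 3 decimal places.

~r = 1 − 0.2400 = 0.7600
~r | s = a + b − a·b on (0.7600, 0.6300) = 0.9112
(~r | s) & r = a·b on (0.9112, 0.2400) = 0.2187
s | p = a + b − a·b on (0.6300, 0.2900) = 0.7373
s | (s | p) = a + b − a·b on (0.6300, 0.7373) = 0.9028
((~r | s) & r) & (s | (s | p)) = a·b on (0.2187, 0.9028) = 0.1974
~(((~r | s) & r) & (s | (s | p))) = 1 − 0.1974 = 0.8026

0.803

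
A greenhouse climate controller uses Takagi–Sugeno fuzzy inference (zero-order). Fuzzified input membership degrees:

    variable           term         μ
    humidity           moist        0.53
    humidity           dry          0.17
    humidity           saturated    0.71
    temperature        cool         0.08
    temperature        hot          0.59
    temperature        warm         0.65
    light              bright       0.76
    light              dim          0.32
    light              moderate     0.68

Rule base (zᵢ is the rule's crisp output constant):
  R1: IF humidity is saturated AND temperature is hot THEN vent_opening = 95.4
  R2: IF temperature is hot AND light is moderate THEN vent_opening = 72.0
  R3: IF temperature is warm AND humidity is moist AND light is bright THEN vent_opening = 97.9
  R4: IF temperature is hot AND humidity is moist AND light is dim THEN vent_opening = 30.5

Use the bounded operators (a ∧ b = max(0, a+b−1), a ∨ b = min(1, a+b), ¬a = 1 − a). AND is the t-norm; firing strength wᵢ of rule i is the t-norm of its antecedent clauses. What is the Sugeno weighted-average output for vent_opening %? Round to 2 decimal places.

84.32

R1 (z=95.4): saturated=0.71, hot=0.59; AND[max(0, a+b−1)] → w = 0.30
R2 (z=72.0): hot=0.59, moderate=0.68; AND[max(0, a+b−1)] → w = 0.27
R3 (z=97.9): warm=0.65, moist=0.53, bright=0.76; AND[max(0, a+b−1)] → w = 0.00
R4 (z=30.5): hot=0.59, moist=0.53, dim=0.32; AND[max(0, a+b−1)] → w = 0.00
Weighted average = (0.30·95.4 + 0.27·72.0 + 0.00·97.9 + 0.00·30.5) / (0.30 + 0.27 + 0.00 + 0.00)
  = 48.0600 / 0.5700 = 84.32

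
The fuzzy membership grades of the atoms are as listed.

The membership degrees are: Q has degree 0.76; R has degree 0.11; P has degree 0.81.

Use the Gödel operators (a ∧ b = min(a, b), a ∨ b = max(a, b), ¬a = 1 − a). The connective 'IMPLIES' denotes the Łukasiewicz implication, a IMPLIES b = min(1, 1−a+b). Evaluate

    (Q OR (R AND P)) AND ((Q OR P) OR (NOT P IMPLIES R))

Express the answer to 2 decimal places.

0.76

R AND P = min(a, b) on (0.11, 0.81) = 0.11
Q OR (R AND P) = max(a, b) on (0.76, 0.11) = 0.76
Q OR P = max(a, b) on (0.76, 0.81) = 0.81
NOT P = 1 − 0.81 = 0.19
NOT P IMPLIES R  [Łukasiewicz: min(1, 1−a+b)] with a=0.19, b=0.11 → 0.92
(Q OR P) OR (NOT P IMPLIES R) = max(a, b) on (0.81, 0.92) = 0.92
(Q OR (R AND P)) AND ((Q OR P) OR (NOT P IMPLIES R)) = min(a, b) on (0.76, 0.92) = 0.76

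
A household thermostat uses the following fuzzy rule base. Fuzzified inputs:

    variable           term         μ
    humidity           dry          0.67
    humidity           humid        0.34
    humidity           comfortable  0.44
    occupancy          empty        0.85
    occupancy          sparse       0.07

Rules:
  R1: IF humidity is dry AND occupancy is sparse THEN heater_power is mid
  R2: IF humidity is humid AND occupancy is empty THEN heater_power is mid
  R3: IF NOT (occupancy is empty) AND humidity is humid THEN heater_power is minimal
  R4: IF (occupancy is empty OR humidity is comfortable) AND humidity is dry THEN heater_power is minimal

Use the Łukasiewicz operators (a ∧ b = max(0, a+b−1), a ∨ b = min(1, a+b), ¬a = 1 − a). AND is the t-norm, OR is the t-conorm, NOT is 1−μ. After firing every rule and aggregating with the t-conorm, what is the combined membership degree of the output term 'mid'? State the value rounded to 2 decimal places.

R1: dry=0.67, sparse=0.07; AND[max(0, a+b−1)] → w = 0.00
R2: humid=0.34, empty=0.85; AND[max(0, a+b−1)] → w = 0.19
R3: ¬empty=1−0.85=0.15, humid=0.34; AND[max(0, a+b−1)] → w = 0.00
R4: (empty=0.85 OR comfortable=0.44) = 1.00; AND[max(0, a+b−1)] with dry=0.67 → w = 0.67
Rules with consequent 'mid': {R1, R2} → strengths 0.00, 0.19
Aggregate via t-conorm [min(1, a+b)]: 0.19

0.19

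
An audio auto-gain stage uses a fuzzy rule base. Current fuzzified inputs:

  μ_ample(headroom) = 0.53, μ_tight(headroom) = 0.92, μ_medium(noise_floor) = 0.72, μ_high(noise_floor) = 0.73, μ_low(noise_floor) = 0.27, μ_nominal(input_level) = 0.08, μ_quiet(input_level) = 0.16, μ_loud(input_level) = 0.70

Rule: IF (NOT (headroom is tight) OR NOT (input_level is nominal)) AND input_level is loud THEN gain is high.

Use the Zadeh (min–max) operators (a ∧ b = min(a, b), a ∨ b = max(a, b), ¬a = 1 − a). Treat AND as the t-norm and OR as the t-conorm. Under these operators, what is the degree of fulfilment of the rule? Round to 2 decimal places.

firing strength: (¬tight=1−0.92=0.08 OR ¬nominal=1−0.08=0.92) = 0.92; AND[min(a, b)] with loud=0.70 → w = 0.70

0.70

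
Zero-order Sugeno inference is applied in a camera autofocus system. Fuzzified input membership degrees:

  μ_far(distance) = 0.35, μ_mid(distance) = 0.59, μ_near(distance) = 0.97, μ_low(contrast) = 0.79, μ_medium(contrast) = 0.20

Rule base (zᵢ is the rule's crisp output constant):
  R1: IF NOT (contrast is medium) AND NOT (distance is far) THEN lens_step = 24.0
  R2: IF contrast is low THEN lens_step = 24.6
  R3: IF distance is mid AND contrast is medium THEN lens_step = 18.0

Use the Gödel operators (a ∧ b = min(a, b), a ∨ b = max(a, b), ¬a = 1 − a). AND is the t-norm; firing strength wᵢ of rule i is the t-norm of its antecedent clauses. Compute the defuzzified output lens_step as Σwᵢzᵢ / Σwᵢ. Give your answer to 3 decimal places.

R1 (z=24.0): ¬medium=1−0.20=0.80, ¬far=1−0.35=0.65; AND[min(a, b)] → w = 0.65
R2 (z=24.6): low=0.79 → w = 0.79
R3 (z=18.0): mid=0.59, medium=0.20; AND[min(a, b)] → w = 0.20
Weighted average = (0.65·24.0 + 0.79·24.6 + 0.20·18.0) / (0.65 + 0.79 + 0.20)
  = 38.6340 / 1.6400 = 23.557

23.557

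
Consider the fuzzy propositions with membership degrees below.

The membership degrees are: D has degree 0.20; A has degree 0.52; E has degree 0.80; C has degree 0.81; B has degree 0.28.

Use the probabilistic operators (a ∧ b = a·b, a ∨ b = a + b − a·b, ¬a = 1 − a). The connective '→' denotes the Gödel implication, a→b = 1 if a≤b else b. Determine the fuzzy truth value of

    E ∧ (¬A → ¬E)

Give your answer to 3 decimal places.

0.160

¬A = 1 − 0.5200 = 0.4800
¬E = 1 − 0.8000 = 0.2000
¬A → ¬E  [Gödel: 1 if a≤b else b] with a=0.4800, b=0.2000 → 0.2000
E ∧ (¬A → ¬E) = a·b on (0.8000, 0.2000) = 0.1600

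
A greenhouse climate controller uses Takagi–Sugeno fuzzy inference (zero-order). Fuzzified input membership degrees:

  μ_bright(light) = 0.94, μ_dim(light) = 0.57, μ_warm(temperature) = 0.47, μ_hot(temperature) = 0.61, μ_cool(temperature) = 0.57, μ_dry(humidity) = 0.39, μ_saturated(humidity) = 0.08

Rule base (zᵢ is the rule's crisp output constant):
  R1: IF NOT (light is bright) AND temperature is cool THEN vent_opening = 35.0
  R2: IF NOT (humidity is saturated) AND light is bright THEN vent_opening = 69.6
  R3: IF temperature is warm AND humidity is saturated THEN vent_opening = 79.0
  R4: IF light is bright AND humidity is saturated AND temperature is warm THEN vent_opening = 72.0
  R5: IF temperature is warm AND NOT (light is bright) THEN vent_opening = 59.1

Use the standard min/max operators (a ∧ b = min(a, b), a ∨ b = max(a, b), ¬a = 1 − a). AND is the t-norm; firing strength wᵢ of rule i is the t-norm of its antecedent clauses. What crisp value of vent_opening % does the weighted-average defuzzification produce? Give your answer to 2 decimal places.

68.13

R1 (z=35.0): ¬bright=1−0.94=0.06, cool=0.57; AND[min(a, b)] → w = 0.06
R2 (z=69.6): ¬saturated=1−0.08=0.92, bright=0.94; AND[min(a, b)] → w = 0.92
R3 (z=79.0): warm=0.47, saturated=0.08; AND[min(a, b)] → w = 0.08
R4 (z=72.0): bright=0.94, saturated=0.08, warm=0.47; AND[min(a, b)] → w = 0.08
R5 (z=59.1): warm=0.47, ¬bright=1−0.94=0.06; AND[min(a, b)] → w = 0.06
Weighted average = (0.06·35.0 + 0.92·69.6 + 0.08·79.0 + 0.08·72.0 + 0.06·59.1) / (0.06 + 0.92 + 0.08 + 0.08 + 0.06)
  = 81.7580 / 1.2000 = 68.13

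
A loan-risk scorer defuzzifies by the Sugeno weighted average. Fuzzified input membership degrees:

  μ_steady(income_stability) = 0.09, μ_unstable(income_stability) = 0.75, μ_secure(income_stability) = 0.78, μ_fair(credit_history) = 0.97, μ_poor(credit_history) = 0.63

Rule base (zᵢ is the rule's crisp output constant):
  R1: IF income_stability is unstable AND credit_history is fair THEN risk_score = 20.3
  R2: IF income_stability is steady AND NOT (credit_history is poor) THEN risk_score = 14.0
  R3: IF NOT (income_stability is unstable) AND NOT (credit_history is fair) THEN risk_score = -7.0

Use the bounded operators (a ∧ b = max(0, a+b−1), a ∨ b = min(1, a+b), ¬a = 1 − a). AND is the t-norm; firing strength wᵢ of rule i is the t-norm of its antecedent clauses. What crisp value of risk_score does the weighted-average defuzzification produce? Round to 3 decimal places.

20.300

R1 (z=20.3): unstable=0.75, fair=0.97; AND[max(0, a+b−1)] → w = 0.72
R2 (z=14.0): steady=0.09, ¬poor=1−0.63=0.37; AND[max(0, a+b−1)] → w = 0.00
R3 (z=-7.0): ¬unstable=1−0.75=0.25, ¬fair=1−0.97=0.03; AND[max(0, a+b−1)] → w = 0.00
Weighted average = (0.72·20.3 + 0.00·14.0 + 0.00·-7.0) / (0.72 + 0.00 + 0.00)
  = 14.6160 / 0.7200 = 20.300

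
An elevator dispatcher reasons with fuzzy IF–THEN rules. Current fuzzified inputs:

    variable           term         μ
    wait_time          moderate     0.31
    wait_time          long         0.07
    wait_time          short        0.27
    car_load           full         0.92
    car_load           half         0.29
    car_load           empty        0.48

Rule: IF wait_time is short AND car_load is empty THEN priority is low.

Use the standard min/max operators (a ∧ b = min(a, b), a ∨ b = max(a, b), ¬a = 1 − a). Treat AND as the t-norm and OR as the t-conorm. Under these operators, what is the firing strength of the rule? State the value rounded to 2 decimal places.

0.27

firing strength: short=0.27, empty=0.48; AND[min(a, b)] → w = 0.27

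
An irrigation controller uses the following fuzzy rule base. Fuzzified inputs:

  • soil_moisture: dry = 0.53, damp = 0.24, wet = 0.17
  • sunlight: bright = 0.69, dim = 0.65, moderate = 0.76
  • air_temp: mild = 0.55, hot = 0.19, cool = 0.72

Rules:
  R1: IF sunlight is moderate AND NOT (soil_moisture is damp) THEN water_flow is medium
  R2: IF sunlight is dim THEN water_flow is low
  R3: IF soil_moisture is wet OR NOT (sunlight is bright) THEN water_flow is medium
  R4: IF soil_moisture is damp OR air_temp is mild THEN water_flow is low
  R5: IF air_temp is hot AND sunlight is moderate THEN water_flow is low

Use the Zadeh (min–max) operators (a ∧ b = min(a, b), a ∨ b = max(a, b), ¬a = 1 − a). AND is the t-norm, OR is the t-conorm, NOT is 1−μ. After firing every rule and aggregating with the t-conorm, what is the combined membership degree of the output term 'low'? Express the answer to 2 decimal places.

R1: moderate=0.76, ¬damp=1−0.24=0.76; AND[min(a, b)] → w = 0.76
R2: dim=0.65 → w = 0.65
R3: wet=0.17, ¬bright=1−0.69=0.31; OR[max(a, b)] → w = 0.31
R4: damp=0.24, mild=0.55; OR[max(a, b)] → w = 0.55
R5: hot=0.19, moderate=0.76; AND[min(a, b)] → w = 0.19
Rules with consequent 'low': {R2, R4, R5} → strengths 0.65, 0.55, 0.19
Aggregate via t-conorm [max(a, b)]: 0.65

0.65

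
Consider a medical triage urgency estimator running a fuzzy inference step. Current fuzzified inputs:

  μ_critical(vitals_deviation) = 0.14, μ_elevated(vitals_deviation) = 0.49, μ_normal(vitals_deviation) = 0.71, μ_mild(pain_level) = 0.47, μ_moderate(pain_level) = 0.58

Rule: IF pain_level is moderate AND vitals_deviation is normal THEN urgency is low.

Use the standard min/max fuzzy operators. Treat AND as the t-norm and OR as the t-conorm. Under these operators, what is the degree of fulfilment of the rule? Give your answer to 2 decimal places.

0.58

firing strength: moderate=0.58, normal=0.71; AND[min(a, b)] → w = 0.58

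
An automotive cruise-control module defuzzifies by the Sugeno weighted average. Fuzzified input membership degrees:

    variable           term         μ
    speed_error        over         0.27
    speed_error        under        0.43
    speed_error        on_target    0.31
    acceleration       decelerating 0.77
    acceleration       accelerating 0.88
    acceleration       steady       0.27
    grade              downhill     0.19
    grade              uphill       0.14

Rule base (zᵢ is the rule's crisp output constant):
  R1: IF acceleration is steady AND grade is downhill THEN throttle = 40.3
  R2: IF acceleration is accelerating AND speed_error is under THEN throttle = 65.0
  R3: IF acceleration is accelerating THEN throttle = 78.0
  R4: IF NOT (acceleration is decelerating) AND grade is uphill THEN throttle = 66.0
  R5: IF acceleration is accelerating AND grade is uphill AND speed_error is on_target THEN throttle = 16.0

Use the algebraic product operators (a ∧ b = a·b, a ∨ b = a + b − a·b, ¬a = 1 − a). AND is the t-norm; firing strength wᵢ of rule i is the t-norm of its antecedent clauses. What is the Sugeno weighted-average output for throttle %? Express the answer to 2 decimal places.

71.04

R1 (z=40.3): steady=0.27, downhill=0.19; AND[a·b] → w = 0.0513
R2 (z=65.0): accelerating=0.88, under=0.43; AND[a·b] → w = 0.3784
R3 (z=78.0): accelerating=0.88 → w = 0.8800
R4 (z=66.0): ¬decelerating=1−0.77=0.23, uphill=0.14; AND[a·b] → w = 0.0322
R5 (z=16.0): accelerating=0.88, uphill=0.14, on_target=0.31; AND[a·b] → w = 0.0382
Weighted average = (0.0513·40.3 + 0.3784·65.0 + 0.8800·78.0 + 0.0322·66.0 + 0.0382·16.0) / (0.0513 + 0.3784 + 0.8800 + 0.0322 + 0.0382)
  = 98.0397 / 1.3801 = 71.04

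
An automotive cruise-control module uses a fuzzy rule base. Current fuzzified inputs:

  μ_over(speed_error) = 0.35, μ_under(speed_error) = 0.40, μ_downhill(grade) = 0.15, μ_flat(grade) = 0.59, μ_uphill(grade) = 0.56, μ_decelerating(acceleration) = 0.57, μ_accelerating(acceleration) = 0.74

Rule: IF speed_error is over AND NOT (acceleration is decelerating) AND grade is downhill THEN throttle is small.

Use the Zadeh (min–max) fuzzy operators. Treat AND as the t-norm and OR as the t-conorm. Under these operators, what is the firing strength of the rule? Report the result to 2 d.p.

firing strength: over=0.35, ¬decelerating=1−0.57=0.43, downhill=0.15; AND[min(a, b)] → w = 0.15

0.15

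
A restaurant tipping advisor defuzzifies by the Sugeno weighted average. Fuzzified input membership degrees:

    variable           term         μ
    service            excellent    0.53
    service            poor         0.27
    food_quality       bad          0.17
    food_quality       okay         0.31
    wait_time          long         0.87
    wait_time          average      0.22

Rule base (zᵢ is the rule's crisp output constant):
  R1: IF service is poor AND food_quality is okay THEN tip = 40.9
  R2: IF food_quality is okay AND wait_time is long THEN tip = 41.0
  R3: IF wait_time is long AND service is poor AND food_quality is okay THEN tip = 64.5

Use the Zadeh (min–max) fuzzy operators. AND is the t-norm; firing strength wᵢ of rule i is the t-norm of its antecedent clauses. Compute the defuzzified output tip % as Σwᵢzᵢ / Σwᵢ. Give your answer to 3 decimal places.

48.433

R1 (z=40.9): poor=0.27, okay=0.31; AND[min(a, b)] → w = 0.27
R2 (z=41.0): okay=0.31, long=0.87; AND[min(a, b)] → w = 0.31
R3 (z=64.5): long=0.87, poor=0.27, okay=0.31; AND[min(a, b)] → w = 0.27
Weighted average = (0.27·40.9 + 0.31·41.0 + 0.27·64.5) / (0.27 + 0.31 + 0.27)
  = 41.1680 / 0.8500 = 48.433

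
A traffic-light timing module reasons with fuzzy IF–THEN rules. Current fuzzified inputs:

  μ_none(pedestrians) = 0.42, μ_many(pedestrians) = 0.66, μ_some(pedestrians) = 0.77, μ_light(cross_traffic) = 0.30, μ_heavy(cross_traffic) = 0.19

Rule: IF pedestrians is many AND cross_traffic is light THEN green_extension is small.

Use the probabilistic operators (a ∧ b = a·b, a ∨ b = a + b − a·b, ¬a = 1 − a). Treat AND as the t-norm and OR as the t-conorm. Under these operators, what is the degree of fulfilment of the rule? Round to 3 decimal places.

firing strength: many=0.66, light=0.30; AND[a·b] → w = 0.1980

0.198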